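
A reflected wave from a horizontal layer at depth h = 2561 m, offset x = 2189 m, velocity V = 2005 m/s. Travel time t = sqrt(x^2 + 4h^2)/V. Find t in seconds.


x^2 + 4h^2 = 2189^2 + 4*2561^2 = 4791721 + 26234884 = 31026605
sqrt(31026605) = 5570.153
t = 5570.153 / 2005 = 2.7781 s

2.7781


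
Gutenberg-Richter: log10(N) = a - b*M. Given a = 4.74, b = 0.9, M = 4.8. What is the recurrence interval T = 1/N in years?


log10(N) = 4.74 - 0.9*4.8 = 0.42
N = 10^0.42 = 2.630268
T = 1/N = 1/2.630268 = 0.3802 years

0.3802


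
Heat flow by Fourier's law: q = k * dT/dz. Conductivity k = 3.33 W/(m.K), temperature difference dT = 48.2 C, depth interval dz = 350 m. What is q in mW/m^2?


q = k * dT / dz * 1000
= 3.33 * 48.2 / 350 * 1000
= 0.458589 * 1000
= 458.5886 mW/m^2

458.5886


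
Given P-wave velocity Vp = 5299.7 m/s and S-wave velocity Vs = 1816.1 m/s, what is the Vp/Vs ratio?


Vp/Vs = 5299.7 / 1816.1
= 2.9182

2.9182


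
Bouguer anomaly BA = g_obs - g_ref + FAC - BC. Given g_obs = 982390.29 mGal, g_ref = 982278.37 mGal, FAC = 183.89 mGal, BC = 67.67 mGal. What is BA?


BA = g_obs - g_ref + FAC - BC
= 982390.29 - 982278.37 + 183.89 - 67.67
= 228.14 mGal

228.14


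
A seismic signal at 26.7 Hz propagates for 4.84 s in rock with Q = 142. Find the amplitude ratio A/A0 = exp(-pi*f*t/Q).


pi*f*t/Q = pi*26.7*4.84/142 = 2.859026
A/A0 = exp(-2.859026) = 0.057325

0.057325


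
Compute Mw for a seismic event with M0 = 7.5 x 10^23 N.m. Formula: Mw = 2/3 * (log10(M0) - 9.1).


log10(M0) = log10(7.5 x 10^23) = 23.8751
Mw = 2/3 * (23.8751 - 9.1)
= 2/3 * 14.7751
= 9.85

9.85


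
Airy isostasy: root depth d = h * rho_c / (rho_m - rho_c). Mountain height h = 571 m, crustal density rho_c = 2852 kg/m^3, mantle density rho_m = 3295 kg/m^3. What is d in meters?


rho_m - rho_c = 3295 - 2852 = 443
d = 571 * 2852 / 443
= 1628492 / 443
= 3676.05 m

3676.05


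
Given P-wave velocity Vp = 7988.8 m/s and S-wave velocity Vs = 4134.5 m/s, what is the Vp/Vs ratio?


Vp/Vs = 7988.8 / 4134.5
= 1.9322

1.9322


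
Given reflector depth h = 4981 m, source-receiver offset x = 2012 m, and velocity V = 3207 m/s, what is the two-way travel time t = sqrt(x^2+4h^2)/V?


x^2 + 4h^2 = 2012^2 + 4*4981^2 = 4048144 + 99241444 = 103289588
sqrt(103289588) = 10163.1485
t = 10163.1485 / 3207 = 3.1691 s

3.1691


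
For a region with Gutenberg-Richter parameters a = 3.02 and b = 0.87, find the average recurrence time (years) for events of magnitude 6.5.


log10(N) = 3.02 - 0.87*6.5 = -2.635
N = 10^-2.635 = 0.002317
T = 1/N = 1/0.002317 = 431.5191 years

431.5191


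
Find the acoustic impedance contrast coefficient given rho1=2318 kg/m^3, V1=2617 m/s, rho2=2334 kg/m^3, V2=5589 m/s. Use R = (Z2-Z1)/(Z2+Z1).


Z1 = 2318 * 2617 = 6066206
Z2 = 2334 * 5589 = 13044726
R = (13044726 - 6066206) / (13044726 + 6066206) = 6978520 / 19110932 = 0.3652

0.3652


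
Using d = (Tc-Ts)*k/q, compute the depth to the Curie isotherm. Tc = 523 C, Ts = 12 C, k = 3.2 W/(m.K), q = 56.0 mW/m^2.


T_Curie - T_surf = 523 - 12 = 511 C
Convert q to W/m^2: 56.0 mW/m^2 = 0.056 W/m^2
d = 511 * 3.2 / 0.056 = 29200.0 m

29200.0


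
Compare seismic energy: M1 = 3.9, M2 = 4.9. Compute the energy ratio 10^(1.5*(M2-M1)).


M2 - M1 = 4.9 - 3.9 = 1.0
1.5 * 1.0 = 1.5
ratio = 10^1.5 = 31.62

31.62


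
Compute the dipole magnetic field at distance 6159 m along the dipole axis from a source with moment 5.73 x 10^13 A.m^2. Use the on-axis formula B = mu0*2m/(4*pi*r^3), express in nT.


m = 5.73 x 10^13 = 57300000000000 A.m^2
2m = 114600000000000 A.m^2
r^3 = 6159^3 = 233631077679
B = (4pi*10^-7) * 114600000000000 / (4*pi * 233631077679) * 1e9
= 144010607.240556 / 2935894709146.45 * 1e9
= 49051.6934 nT

49051.6934


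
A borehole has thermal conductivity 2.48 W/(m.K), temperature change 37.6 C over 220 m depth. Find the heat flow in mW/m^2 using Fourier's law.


q = k * dT / dz * 1000
= 2.48 * 37.6 / 220 * 1000
= 0.423855 * 1000
= 423.8545 mW/m^2

423.8545


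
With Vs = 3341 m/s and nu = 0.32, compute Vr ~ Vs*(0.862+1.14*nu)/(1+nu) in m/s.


Numerator factor = 0.862 + 1.14*0.32 = 1.2268
Denominator = 1 + 0.32 = 1.32
Vr = 3341 * 1.2268 / 1.32 = 3105.11 m/s

3105.11


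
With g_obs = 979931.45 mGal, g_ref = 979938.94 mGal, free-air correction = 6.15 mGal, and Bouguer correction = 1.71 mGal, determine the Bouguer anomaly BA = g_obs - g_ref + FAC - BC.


BA = g_obs - g_ref + FAC - BC
= 979931.45 - 979938.94 + 6.15 - 1.71
= -3.05 mGal

-3.05


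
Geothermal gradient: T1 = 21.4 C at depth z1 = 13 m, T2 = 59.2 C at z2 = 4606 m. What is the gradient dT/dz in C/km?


dT = 59.2 - 21.4 = 37.8 C
dz = 4606 - 13 = 4593 m
gradient = dT/dz * 1000 = 37.8/4593 * 1000 = 8.2299 C/km

8.2299


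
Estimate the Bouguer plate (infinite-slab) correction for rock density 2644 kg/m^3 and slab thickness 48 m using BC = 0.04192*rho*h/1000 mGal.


BC = 0.04192 * rho * h / 1000
= 0.04192 * 2644 * 48 / 1000
= 5.3202 mGal

5.3202


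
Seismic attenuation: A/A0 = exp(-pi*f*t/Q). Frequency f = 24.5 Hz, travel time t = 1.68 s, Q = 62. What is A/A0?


pi*f*t/Q = pi*24.5*1.68/62 = 2.085612
A/A0 = exp(-2.085612) = 0.124231

0.124231


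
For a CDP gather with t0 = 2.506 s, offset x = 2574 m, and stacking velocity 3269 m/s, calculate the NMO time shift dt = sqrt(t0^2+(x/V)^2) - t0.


x/Vnmo = 2574/3269 = 0.787397
(x/Vnmo)^2 = 0.619994
t0^2 = 6.280036
sqrt(6.280036 + 0.619994) = 2.626791
dt = 2.626791 - 2.506 = 0.120791

0.120791


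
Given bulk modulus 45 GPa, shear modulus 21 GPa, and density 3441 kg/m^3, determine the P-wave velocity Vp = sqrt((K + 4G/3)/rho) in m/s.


First compute the effective modulus:
K + 4G/3 = 45e9 + 4*21e9/3 = 73000000000.0 Pa
Then divide by density:
73000000000.0 / 3441 = 21214763.1502 Pa/(kg/m^3)
Take the square root:
Vp = sqrt(21214763.1502) = 4605.95 m/s

4605.95


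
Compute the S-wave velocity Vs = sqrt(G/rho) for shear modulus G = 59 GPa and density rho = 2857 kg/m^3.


Convert G to Pa: G = 59e9 Pa
Compute G/rho = 59e9 / 2857 = 20651032.5516
Vs = sqrt(20651032.5516) = 4544.34 m/s

4544.34


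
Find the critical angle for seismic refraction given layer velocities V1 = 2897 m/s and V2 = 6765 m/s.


V1/V2 = 2897/6765 = 0.428234
theta_c = arcsin(0.428234) = 25.3555 degrees

25.3555


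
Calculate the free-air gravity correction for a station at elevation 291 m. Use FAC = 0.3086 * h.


FAC = 0.3086 * h
= 0.3086 * 291
= 89.8026 mGal

89.8026


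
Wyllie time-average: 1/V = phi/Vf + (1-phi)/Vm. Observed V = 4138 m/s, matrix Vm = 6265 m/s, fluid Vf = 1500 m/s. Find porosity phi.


1/V - 1/Vm = 1/4138 - 1/6265 = 8.205e-05
1/Vf - 1/Vm = 1/1500 - 1/6265 = 0.00050705
phi = 8.205e-05 / 0.00050705 = 0.1618

0.1618


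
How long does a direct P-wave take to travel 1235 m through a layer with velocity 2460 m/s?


t = x / V
= 1235 / 2460
= 0.502 s

0.502


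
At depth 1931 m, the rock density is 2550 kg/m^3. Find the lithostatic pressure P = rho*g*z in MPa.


P = rho * g * z / 1e6
= 2550 * 9.81 * 1931 / 1e6
= 48304930.5 / 1e6
= 48.3049 MPa

48.3049


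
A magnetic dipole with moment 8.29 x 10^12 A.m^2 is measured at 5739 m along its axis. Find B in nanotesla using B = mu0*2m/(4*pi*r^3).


m = 8.29 x 10^12 = 8290000000000 A.m^2
2m = 16580000000000 A.m^2
r^3 = 5739^3 = 189020398419
B = (4pi*10^-7) * 16580000000000 / (4*pi * 189020398419) * 1e9
= 20835042.478608 / 2375300380206.98 * 1e9
= 8771.5401 nT

8771.5401


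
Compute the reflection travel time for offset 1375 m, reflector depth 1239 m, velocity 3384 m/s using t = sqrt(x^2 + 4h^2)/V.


x^2 + 4h^2 = 1375^2 + 4*1239^2 = 1890625 + 6140484 = 8031109
sqrt(8031109) = 2833.9211
t = 2833.9211 / 3384 = 0.8374 s

0.8374


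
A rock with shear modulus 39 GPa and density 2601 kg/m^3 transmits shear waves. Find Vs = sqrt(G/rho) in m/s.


Convert G to Pa: G = 39e9 Pa
Compute G/rho = 39e9 / 2601 = 14994232.9873
Vs = sqrt(14994232.9873) = 3872.24 m/s

3872.24


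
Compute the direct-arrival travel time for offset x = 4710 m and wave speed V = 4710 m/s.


t = x / V
= 4710 / 4710
= 1.0 s

1.0


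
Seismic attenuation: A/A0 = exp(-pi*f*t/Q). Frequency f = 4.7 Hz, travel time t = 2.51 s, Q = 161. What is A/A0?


pi*f*t/Q = pi*4.7*2.51/161 = 0.230195
A/A0 = exp(-0.230195) = 0.794379

0.794379


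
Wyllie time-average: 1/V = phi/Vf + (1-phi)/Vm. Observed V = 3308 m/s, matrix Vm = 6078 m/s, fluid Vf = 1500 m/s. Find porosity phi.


1/V - 1/Vm = 1/3308 - 1/6078 = 0.00013777
1/Vf - 1/Vm = 1/1500 - 1/6078 = 0.00050214
phi = 0.00013777 / 0.00050214 = 0.2744

0.2744


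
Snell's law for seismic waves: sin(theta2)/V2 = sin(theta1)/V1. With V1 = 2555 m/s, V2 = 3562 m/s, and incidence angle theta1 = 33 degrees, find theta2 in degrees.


sin(theta1) = sin(33 deg) = 0.544639
sin(theta2) = V2/V1 * sin(theta1) = 3562/2555 * 0.544639 = 0.759297
theta2 = arcsin(0.759297) = 49.4023 degrees

49.4023


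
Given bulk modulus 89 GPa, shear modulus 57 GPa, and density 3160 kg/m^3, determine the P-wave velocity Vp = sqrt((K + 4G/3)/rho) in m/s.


First compute the effective modulus:
K + 4G/3 = 89e9 + 4*57e9/3 = 165000000000.0 Pa
Then divide by density:
165000000000.0 / 3160 = 52215189.8734 Pa/(kg/m^3)
Take the square root:
Vp = sqrt(52215189.8734) = 7226.01 m/s

7226.01


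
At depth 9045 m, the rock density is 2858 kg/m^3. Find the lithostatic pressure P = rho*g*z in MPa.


P = rho * g * z / 1e6
= 2858 * 9.81 * 9045 / 1e6
= 253594484.1 / 1e6
= 253.5945 MPa

253.5945


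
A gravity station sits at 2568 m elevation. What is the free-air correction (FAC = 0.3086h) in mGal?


FAC = 0.3086 * h
= 0.3086 * 2568
= 792.4848 mGal

792.4848


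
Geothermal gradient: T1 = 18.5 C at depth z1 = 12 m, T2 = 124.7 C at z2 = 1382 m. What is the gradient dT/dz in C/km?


dT = 124.7 - 18.5 = 106.2 C
dz = 1382 - 12 = 1370 m
gradient = dT/dz * 1000 = 106.2/1370 * 1000 = 77.5182 C/km

77.5182


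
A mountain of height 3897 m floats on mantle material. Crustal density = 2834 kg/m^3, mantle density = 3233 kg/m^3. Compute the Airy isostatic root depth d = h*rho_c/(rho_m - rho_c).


rho_m - rho_c = 3233 - 2834 = 399
d = 3897 * 2834 / 399
= 11044098 / 399
= 27679.44 m

27679.44


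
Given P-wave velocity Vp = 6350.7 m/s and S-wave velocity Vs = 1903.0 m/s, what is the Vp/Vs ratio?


Vp/Vs = 6350.7 / 1903.0
= 3.3372

3.3372


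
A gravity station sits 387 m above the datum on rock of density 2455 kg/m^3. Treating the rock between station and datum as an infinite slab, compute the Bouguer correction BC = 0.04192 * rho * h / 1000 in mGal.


BC = 0.04192 * rho * h / 1000
= 0.04192 * 2455 * 387 / 1000
= 39.8276 mGal

39.8276


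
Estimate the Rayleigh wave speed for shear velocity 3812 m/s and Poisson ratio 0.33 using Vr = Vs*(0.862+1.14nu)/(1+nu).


Numerator factor = 0.862 + 1.14*0.33 = 1.2382
Denominator = 1 + 0.33 = 1.33
Vr = 3812 * 1.2382 / 1.33 = 3548.89 m/s

3548.89


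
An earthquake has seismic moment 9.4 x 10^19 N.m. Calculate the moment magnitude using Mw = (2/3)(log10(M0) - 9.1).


log10(M0) = log10(9.4 x 10^19) = 19.9731
Mw = 2/3 * (19.9731 - 9.1)
= 2/3 * 10.8731
= 7.25

7.25


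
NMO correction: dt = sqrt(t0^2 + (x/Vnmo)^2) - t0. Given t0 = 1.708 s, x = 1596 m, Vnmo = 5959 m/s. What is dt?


x/Vnmo = 1596/5959 = 0.26783
(x/Vnmo)^2 = 0.071733
t0^2 = 2.917264
sqrt(2.917264 + 0.071733) = 1.728872
dt = 1.728872 - 1.708 = 0.020872

0.020872


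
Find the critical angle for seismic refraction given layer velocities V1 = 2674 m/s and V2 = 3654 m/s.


V1/V2 = 2674/3654 = 0.731801
theta_c = arcsin(0.731801) = 47.0376 degrees

47.0376


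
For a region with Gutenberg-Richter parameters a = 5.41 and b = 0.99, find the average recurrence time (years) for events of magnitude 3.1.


log10(N) = 5.41 - 0.99*3.1 = 2.341
N = 10^2.341 = 219.280494
T = 1/N = 1/219.280494 = 0.0046 years

0.0046


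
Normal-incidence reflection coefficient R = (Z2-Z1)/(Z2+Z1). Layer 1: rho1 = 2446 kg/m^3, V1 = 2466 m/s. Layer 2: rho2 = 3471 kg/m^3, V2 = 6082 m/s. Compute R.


Z1 = 2446 * 2466 = 6031836
Z2 = 3471 * 6082 = 21110622
R = (21110622 - 6031836) / (21110622 + 6031836) = 15078786 / 27142458 = 0.5555

0.5555


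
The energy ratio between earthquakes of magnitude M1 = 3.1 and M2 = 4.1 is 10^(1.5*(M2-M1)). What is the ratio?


M2 - M1 = 4.1 - 3.1 = 1.0
1.5 * 1.0 = 1.5
ratio = 10^1.5 = 31.62

31.62


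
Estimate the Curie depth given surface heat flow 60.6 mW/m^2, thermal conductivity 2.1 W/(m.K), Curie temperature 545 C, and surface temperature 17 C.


T_Curie - T_surf = 545 - 17 = 528 C
Convert q to W/m^2: 60.6 mW/m^2 = 0.0606 W/m^2
d = 528 * 2.1 / 0.0606 = 18297.03 m

18297.03


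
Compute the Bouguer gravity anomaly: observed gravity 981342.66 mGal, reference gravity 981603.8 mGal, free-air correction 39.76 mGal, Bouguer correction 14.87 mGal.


BA = g_obs - g_ref + FAC - BC
= 981342.66 - 981603.8 + 39.76 - 14.87
= -236.25 mGal

-236.25


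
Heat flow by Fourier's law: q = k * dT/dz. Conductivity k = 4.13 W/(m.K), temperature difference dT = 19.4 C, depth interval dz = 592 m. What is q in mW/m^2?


q = k * dT / dz * 1000
= 4.13 * 19.4 / 592 * 1000
= 0.135341 * 1000
= 135.3412 mW/m^2

135.3412


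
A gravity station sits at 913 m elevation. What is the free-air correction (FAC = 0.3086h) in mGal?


FAC = 0.3086 * h
= 0.3086 * 913
= 281.7518 mGal

281.7518


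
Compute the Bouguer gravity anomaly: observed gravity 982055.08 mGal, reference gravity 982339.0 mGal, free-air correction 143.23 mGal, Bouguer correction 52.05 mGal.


BA = g_obs - g_ref + FAC - BC
= 982055.08 - 982339.0 + 143.23 - 52.05
= -192.74 mGal

-192.74


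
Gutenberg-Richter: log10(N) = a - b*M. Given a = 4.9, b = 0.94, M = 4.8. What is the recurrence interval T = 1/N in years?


log10(N) = 4.9 - 0.94*4.8 = 0.388
N = 10^0.388 = 2.443431
T = 1/N = 1/2.443431 = 0.4093 years

0.4093


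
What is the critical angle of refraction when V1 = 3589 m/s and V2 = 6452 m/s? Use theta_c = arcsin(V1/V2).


V1/V2 = 3589/6452 = 0.556262
theta_c = arcsin(0.556262) = 33.7977 degrees

33.7977


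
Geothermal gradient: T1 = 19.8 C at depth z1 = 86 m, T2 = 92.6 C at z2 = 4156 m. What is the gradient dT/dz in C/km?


dT = 92.6 - 19.8 = 72.8 C
dz = 4156 - 86 = 4070 m
gradient = dT/dz * 1000 = 72.8/4070 * 1000 = 17.887 C/km

17.887


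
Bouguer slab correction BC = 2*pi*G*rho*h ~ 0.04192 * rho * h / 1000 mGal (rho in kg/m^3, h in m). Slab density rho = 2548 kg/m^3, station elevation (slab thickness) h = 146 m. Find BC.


BC = 0.04192 * rho * h / 1000
= 0.04192 * 2548 * 146 / 1000
= 15.5946 mGal

15.5946


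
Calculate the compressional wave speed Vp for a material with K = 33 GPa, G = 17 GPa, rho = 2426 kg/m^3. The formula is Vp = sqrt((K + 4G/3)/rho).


First compute the effective modulus:
K + 4G/3 = 33e9 + 4*17e9/3 = 55666666666.67 Pa
Then divide by density:
55666666666.67 / 2426 = 22945864.2484 Pa/(kg/m^3)
Take the square root:
Vp = sqrt(22945864.2484) = 4790.18 m/s

4790.18


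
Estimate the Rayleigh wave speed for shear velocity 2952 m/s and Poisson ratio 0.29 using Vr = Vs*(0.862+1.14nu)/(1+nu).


Numerator factor = 0.862 + 1.14*0.29 = 1.1926
Denominator = 1 + 0.29 = 1.29
Vr = 2952 * 1.1926 / 1.29 = 2729.11 m/s

2729.11


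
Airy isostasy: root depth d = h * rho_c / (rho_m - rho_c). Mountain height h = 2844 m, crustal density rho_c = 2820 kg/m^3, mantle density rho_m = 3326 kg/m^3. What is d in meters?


rho_m - rho_c = 3326 - 2820 = 506
d = 2844 * 2820 / 506
= 8020080 / 506
= 15849.96 m

15849.96


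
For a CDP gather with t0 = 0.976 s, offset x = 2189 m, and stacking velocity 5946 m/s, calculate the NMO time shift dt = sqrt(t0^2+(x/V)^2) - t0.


x/Vnmo = 2189/5946 = 0.368147
(x/Vnmo)^2 = 0.135532
t0^2 = 0.952576
sqrt(0.952576 + 0.135532) = 1.043124
dt = 1.043124 - 0.976 = 0.067124

0.067124


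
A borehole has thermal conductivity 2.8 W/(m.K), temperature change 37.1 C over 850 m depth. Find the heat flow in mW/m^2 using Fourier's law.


q = k * dT / dz * 1000
= 2.8 * 37.1 / 850 * 1000
= 0.122212 * 1000
= 122.2118 mW/m^2

122.2118


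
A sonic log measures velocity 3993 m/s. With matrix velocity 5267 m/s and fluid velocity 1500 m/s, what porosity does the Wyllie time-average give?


1/V - 1/Vm = 1/3993 - 1/5267 = 6.058e-05
1/Vf - 1/Vm = 1/1500 - 1/5267 = 0.00047681
phi = 6.058e-05 / 0.00047681 = 0.127

0.127


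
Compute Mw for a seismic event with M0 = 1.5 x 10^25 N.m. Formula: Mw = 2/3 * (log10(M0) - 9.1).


log10(M0) = log10(1.5 x 10^25) = 25.1761
Mw = 2/3 * (25.1761 - 9.1)
= 2/3 * 16.0761
= 10.72

10.72


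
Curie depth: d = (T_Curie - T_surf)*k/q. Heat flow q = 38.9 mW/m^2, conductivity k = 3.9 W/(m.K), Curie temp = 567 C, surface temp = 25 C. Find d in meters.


T_Curie - T_surf = 567 - 25 = 542 C
Convert q to W/m^2: 38.9 mW/m^2 = 0.0389 W/m^2
d = 542 * 3.9 / 0.0389 = 54339.33 m

54339.33


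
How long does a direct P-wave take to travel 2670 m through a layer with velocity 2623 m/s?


t = x / V
= 2670 / 2623
= 1.0179 s

1.0179


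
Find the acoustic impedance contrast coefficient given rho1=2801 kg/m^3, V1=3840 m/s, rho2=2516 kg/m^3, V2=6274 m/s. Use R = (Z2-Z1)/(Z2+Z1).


Z1 = 2801 * 3840 = 10755840
Z2 = 2516 * 6274 = 15785384
R = (15785384 - 10755840) / (15785384 + 10755840) = 5029544 / 26541224 = 0.1895

0.1895


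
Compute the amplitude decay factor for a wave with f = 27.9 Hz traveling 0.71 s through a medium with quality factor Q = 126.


pi*f*t/Q = pi*27.9*0.71/126 = 0.493903
A/A0 = exp(-0.493903) = 0.61024

0.61024


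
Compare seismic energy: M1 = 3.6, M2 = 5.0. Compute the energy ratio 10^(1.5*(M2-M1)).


M2 - M1 = 5.0 - 3.6 = 1.4
1.5 * 1.4 = 2.1
ratio = 10^2.1 = 125.89

125.89


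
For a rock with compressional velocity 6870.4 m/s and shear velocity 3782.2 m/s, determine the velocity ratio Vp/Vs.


Vp/Vs = 6870.4 / 3782.2
= 1.8165

1.8165


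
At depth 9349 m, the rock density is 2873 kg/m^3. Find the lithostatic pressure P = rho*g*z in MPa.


P = rho * g * z / 1e6
= 2873 * 9.81 * 9349 / 1e6
= 263493431.37 / 1e6
= 263.4934 MPa

263.4934


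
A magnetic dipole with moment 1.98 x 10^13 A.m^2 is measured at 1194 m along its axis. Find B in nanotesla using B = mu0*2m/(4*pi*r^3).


m = 1.98 x 10^13 = 19800000000000 A.m^2
2m = 39600000000000 A.m^2
r^3 = 1194^3 = 1702209384
B = (4pi*10^-7) * 39600000000000 / (4*pi * 1702209384) * 1e9
= 49762827.632862 / 21390593982.58 * 1e9
= 2326388.3029 nT

2326388.3029


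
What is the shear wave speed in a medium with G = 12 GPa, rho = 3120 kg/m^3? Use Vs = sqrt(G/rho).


Convert G to Pa: G = 12e9 Pa
Compute G/rho = 12e9 / 3120 = 3846153.8462
Vs = sqrt(3846153.8462) = 1961.16 m/s

1961.16


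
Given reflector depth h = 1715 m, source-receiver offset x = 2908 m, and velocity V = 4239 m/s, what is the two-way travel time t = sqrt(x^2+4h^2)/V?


x^2 + 4h^2 = 2908^2 + 4*1715^2 = 8456464 + 11764900 = 20221364
sqrt(20221364) = 4496.8171
t = 4496.8171 / 4239 = 1.0608 s

1.0608


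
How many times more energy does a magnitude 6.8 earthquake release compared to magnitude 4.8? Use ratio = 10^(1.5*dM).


M2 - M1 = 6.8 - 4.8 = 2.0
1.5 * 2.0 = 3.0
ratio = 10^3.0 = 1000.0

1000.0


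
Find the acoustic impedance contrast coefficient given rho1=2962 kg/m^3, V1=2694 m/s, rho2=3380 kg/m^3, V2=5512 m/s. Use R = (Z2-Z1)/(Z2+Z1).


Z1 = 2962 * 2694 = 7979628
Z2 = 3380 * 5512 = 18630560
R = (18630560 - 7979628) / (18630560 + 7979628) = 10650932 / 26610188 = 0.4003

0.4003


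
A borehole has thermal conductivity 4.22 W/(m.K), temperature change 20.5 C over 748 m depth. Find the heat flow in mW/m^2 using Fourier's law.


q = k * dT / dz * 1000
= 4.22 * 20.5 / 748 * 1000
= 0.115655 * 1000
= 115.6551 mW/m^2

115.6551


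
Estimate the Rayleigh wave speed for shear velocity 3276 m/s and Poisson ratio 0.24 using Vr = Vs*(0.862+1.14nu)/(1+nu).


Numerator factor = 0.862 + 1.14*0.24 = 1.1356
Denominator = 1 + 0.24 = 1.24
Vr = 3276 * 1.1356 / 1.24 = 3000.18 m/s

3000.18


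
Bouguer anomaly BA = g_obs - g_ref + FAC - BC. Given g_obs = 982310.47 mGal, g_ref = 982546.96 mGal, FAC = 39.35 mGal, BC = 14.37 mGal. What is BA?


BA = g_obs - g_ref + FAC - BC
= 982310.47 - 982546.96 + 39.35 - 14.37
= -211.51 mGal

-211.51


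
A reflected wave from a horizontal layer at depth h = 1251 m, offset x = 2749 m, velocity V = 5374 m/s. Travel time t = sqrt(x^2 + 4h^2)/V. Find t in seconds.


x^2 + 4h^2 = 2749^2 + 4*1251^2 = 7557001 + 6260004 = 13817005
sqrt(13817005) = 3717.1232
t = 3717.1232 / 5374 = 0.6917 s

0.6917


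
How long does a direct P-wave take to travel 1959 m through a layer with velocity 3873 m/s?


t = x / V
= 1959 / 3873
= 0.5058 s

0.5058


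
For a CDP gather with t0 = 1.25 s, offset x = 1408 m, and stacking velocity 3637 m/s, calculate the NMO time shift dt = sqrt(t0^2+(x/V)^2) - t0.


x/Vnmo = 1408/3637 = 0.387132
(x/Vnmo)^2 = 0.149871
t0^2 = 1.5625
sqrt(1.5625 + 0.149871) = 1.308576
dt = 1.308576 - 1.25 = 0.058576

0.058576


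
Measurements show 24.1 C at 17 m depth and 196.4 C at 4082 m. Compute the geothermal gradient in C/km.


dT = 196.4 - 24.1 = 172.3 C
dz = 4082 - 17 = 4065 m
gradient = dT/dz * 1000 = 172.3/4065 * 1000 = 42.3862 C/km

42.3862


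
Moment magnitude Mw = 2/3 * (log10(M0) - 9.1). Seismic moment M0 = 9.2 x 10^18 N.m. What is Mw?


log10(M0) = log10(9.2 x 10^18) = 18.9638
Mw = 2/3 * (18.9638 - 9.1)
= 2/3 * 9.8638
= 6.58

6.58


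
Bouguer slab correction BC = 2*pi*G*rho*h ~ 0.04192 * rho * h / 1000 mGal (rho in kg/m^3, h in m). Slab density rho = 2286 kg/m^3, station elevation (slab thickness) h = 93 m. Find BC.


BC = 0.04192 * rho * h / 1000
= 0.04192 * 2286 * 93 / 1000
= 8.9121 mGal

8.9121


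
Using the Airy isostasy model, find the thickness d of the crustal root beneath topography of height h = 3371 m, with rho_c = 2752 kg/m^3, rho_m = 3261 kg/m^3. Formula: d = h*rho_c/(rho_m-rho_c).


rho_m - rho_c = 3261 - 2752 = 509
d = 3371 * 2752 / 509
= 9276992 / 509
= 18225.92 m

18225.92


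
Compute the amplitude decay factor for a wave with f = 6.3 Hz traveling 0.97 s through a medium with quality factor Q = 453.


pi*f*t/Q = pi*6.3*0.97/453 = 0.04238
A/A0 = exp(-0.04238) = 0.958505

0.958505


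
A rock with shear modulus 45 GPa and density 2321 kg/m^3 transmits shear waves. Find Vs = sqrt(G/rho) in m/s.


Convert G to Pa: G = 45e9 Pa
Compute G/rho = 45e9 / 2321 = 19388194.7436
Vs = sqrt(19388194.7436) = 4403.2 m/s

4403.2


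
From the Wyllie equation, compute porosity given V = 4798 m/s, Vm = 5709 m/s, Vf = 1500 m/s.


1/V - 1/Vm = 1/4798 - 1/5709 = 3.326e-05
1/Vf - 1/Vm = 1/1500 - 1/5709 = 0.0004915
phi = 3.326e-05 / 0.0004915 = 0.0677

0.0677


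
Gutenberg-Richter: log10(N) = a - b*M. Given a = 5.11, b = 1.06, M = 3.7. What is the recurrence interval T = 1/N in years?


log10(N) = 5.11 - 1.06*3.7 = 1.188
N = 10^1.188 = 15.417005
T = 1/N = 1/15.417005 = 0.0649 years

0.0649


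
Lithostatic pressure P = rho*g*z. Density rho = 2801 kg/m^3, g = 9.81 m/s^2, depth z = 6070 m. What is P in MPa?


P = rho * g * z / 1e6
= 2801 * 9.81 * 6070 / 1e6
= 166790306.7 / 1e6
= 166.7903 MPa

166.7903


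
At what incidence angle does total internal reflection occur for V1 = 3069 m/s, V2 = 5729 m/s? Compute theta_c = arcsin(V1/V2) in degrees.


V1/V2 = 3069/5729 = 0.535696
theta_c = arcsin(0.535696) = 32.3911 degrees

32.3911


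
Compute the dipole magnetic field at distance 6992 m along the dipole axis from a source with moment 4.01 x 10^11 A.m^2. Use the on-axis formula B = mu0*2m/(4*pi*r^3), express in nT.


m = 4.01 x 10^11 = 401000000000 A.m^2
2m = 802000000000 A.m^2
r^3 = 6992^3 = 341825343488
B = (4pi*10^-7) * 802000000000 / (4*pi * 341825343488) * 1e9
= 1007822.923272 / 4295503951650.83 * 1e9
= 234.6227 nT

234.6227


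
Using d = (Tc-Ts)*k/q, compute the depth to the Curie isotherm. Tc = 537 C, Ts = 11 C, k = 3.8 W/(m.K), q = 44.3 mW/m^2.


T_Curie - T_surf = 537 - 11 = 526 C
Convert q to W/m^2: 44.3 mW/m^2 = 0.0443 W/m^2
d = 526 * 3.8 / 0.0443 = 45119.64 m

45119.64


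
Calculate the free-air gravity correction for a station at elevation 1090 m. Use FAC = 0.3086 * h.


FAC = 0.3086 * h
= 0.3086 * 1090
= 336.374 mGal

336.374


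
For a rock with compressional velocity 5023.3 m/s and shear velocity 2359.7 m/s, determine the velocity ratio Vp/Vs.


Vp/Vs = 5023.3 / 2359.7
= 2.1288

2.1288


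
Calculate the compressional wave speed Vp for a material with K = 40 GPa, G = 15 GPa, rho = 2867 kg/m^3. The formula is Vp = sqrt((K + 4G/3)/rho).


First compute the effective modulus:
K + 4G/3 = 40e9 + 4*15e9/3 = 60000000000.0 Pa
Then divide by density:
60000000000.0 / 2867 = 20927799.0931 Pa/(kg/m^3)
Take the square root:
Vp = sqrt(20927799.0931) = 4574.69 m/s

4574.69


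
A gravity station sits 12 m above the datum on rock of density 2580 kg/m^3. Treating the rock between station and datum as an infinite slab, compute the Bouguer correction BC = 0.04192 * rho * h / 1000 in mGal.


BC = 0.04192 * rho * h / 1000
= 0.04192 * 2580 * 12 / 1000
= 1.2978 mGal

1.2978


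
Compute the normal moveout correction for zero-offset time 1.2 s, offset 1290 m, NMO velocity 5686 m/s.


x/Vnmo = 1290/5686 = 0.226873
(x/Vnmo)^2 = 0.051471
t0^2 = 1.44
sqrt(1.44 + 0.051471) = 1.221258
dt = 1.221258 - 1.2 = 0.021258

0.021258


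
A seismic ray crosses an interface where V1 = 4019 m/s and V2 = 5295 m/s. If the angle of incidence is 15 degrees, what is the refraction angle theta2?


sin(theta1) = sin(15 deg) = 0.258819
sin(theta2) = V2/V1 * sin(theta1) = 5295/4019 * 0.258819 = 0.340992
theta2 = arcsin(0.340992) = 19.9373 degrees

19.9373


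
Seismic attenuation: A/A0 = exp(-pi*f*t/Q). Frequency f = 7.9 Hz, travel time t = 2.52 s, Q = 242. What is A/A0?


pi*f*t/Q = pi*7.9*2.52/242 = 0.258441
A/A0 = exp(-0.258441) = 0.772254

0.772254


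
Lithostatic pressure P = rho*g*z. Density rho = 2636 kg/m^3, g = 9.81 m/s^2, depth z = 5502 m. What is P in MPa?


P = rho * g * z / 1e6
= 2636 * 9.81 * 5502 / 1e6
= 142277098.32 / 1e6
= 142.2771 MPa

142.2771


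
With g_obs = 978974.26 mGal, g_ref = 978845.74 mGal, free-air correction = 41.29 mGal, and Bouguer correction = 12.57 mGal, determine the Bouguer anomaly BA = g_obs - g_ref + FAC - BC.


BA = g_obs - g_ref + FAC - BC
= 978974.26 - 978845.74 + 41.29 - 12.57
= 157.24 mGal

157.24


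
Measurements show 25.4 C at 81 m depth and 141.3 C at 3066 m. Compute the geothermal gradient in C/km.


dT = 141.3 - 25.4 = 115.9 C
dz = 3066 - 81 = 2985 m
gradient = dT/dz * 1000 = 115.9/2985 * 1000 = 38.8275 C/km

38.8275


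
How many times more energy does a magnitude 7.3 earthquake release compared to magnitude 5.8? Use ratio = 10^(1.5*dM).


M2 - M1 = 7.3 - 5.8 = 1.5
1.5 * 1.5 = 2.25
ratio = 10^2.25 = 177.83

177.83


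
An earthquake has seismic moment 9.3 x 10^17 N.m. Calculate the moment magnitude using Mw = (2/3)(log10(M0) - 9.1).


log10(M0) = log10(9.3 x 10^17) = 17.9685
Mw = 2/3 * (17.9685 - 9.1)
= 2/3 * 8.8685
= 5.91

5.91


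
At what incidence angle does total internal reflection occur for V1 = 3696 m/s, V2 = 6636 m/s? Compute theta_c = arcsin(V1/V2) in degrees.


V1/V2 = 3696/6636 = 0.556962
theta_c = arcsin(0.556962) = 33.846 degrees

33.846


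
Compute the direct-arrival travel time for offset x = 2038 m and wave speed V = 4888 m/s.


t = x / V
= 2038 / 4888
= 0.4169 s

0.4169


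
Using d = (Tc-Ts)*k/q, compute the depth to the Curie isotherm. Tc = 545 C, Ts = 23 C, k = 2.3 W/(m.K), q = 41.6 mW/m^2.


T_Curie - T_surf = 545 - 23 = 522 C
Convert q to W/m^2: 41.6 mW/m^2 = 0.0416 W/m^2
d = 522 * 2.3 / 0.0416 = 28860.58 m

28860.58


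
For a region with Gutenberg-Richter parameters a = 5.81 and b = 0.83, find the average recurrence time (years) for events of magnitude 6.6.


log10(N) = 5.81 - 0.83*6.6 = 0.332
N = 10^0.332 = 2.14783
T = 1/N = 1/2.14783 = 0.4656 years

0.4656


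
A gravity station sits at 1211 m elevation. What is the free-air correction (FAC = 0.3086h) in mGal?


FAC = 0.3086 * h
= 0.3086 * 1211
= 373.7146 mGal

373.7146


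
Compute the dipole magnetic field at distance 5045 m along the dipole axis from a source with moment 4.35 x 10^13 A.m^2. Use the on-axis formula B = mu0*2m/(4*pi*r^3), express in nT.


m = 4.35 x 10^13 = 43500000000000 A.m^2
2m = 87000000000000 A.m^2
r^3 = 5045^3 = 128405466125
B = (4pi*10^-7) * 87000000000000 / (4*pi * 128405466125) * 1e9
= 109327424.344925 / 1613590676236.29 * 1e9
= 67754.125 nT

67754.125


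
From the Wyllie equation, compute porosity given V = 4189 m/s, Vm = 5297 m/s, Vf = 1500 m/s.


1/V - 1/Vm = 1/4189 - 1/5297 = 4.993e-05
1/Vf - 1/Vm = 1/1500 - 1/5297 = 0.00047788
phi = 4.993e-05 / 0.00047788 = 0.1045

0.1045


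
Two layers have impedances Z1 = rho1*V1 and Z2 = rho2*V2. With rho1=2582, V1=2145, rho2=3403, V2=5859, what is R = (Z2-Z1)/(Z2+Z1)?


Z1 = 2582 * 2145 = 5538390
Z2 = 3403 * 5859 = 19938177
R = (19938177 - 5538390) / (19938177 + 5538390) = 14399787 / 25476567 = 0.5652

0.5652


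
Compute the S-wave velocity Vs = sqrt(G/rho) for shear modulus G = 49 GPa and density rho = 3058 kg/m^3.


Convert G to Pa: G = 49e9 Pa
Compute G/rho = 49e9 / 3058 = 16023544.8005
Vs = sqrt(16023544.8005) = 4002.94 m/s

4002.94


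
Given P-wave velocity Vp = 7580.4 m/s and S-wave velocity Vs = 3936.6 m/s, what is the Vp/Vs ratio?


Vp/Vs = 7580.4 / 3936.6
= 1.9256

1.9256


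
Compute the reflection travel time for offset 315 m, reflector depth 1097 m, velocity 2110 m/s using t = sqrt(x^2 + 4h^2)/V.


x^2 + 4h^2 = 315^2 + 4*1097^2 = 99225 + 4813636 = 4912861
sqrt(4912861) = 2216.4975
t = 2216.4975 / 2110 = 1.0505 s

1.0505


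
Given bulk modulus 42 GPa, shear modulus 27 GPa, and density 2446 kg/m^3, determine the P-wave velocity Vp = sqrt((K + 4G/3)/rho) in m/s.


First compute the effective modulus:
K + 4G/3 = 42e9 + 4*27e9/3 = 78000000000.0 Pa
Then divide by density:
78000000000.0 / 2446 = 31888798.0376 Pa/(kg/m^3)
Take the square root:
Vp = sqrt(31888798.0376) = 5647.02 m/s

5647.02


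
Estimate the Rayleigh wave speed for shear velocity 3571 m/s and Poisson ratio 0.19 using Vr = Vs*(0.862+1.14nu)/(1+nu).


Numerator factor = 0.862 + 1.14*0.19 = 1.0786
Denominator = 1 + 0.19 = 1.19
Vr = 3571 * 1.0786 / 1.19 = 3236.71 m/s

3236.71


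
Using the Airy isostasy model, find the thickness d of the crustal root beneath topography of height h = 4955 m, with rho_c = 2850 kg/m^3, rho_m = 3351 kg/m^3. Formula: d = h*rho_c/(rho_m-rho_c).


rho_m - rho_c = 3351 - 2850 = 501
d = 4955 * 2850 / 501
= 14121750 / 501
= 28187.13 m

28187.13


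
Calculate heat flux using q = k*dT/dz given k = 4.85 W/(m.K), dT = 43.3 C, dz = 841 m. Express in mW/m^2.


q = k * dT / dz * 1000
= 4.85 * 43.3 / 841 * 1000
= 0.249709 * 1000
= 249.7087 mW/m^2

249.7087


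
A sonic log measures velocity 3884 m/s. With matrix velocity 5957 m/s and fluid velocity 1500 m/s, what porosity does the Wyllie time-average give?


1/V - 1/Vm = 1/3884 - 1/5957 = 8.96e-05
1/Vf - 1/Vm = 1/1500 - 1/5957 = 0.0004988
phi = 8.96e-05 / 0.0004988 = 0.1796

0.1796


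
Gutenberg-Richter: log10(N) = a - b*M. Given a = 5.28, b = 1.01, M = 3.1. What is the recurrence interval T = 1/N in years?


log10(N) = 5.28 - 1.01*3.1 = 2.149
N = 10^2.149 = 140.92888
T = 1/N = 1/140.92888 = 0.0071 years

0.0071


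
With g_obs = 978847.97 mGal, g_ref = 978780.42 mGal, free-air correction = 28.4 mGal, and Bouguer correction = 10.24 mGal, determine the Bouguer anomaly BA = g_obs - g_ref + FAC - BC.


BA = g_obs - g_ref + FAC - BC
= 978847.97 - 978780.42 + 28.4 - 10.24
= 85.71 mGal

85.71


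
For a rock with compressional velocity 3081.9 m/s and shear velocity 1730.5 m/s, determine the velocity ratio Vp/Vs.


Vp/Vs = 3081.9 / 1730.5
= 1.7809

1.7809


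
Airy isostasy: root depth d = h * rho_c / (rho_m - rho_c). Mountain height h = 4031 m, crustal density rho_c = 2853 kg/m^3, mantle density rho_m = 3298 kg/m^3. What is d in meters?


rho_m - rho_c = 3298 - 2853 = 445
d = 4031 * 2853 / 445
= 11500443 / 445
= 25843.69 m

25843.69


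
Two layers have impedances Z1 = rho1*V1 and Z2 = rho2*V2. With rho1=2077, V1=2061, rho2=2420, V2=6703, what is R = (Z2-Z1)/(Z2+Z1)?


Z1 = 2077 * 2061 = 4280697
Z2 = 2420 * 6703 = 16221260
R = (16221260 - 4280697) / (16221260 + 4280697) = 11940563 / 20501957 = 0.5824

0.5824


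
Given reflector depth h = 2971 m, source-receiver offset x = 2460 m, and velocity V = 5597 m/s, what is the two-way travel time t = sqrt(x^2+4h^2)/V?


x^2 + 4h^2 = 2460^2 + 4*2971^2 = 6051600 + 35307364 = 41358964
sqrt(41358964) = 6431.0935
t = 6431.0935 / 5597 = 1.149 s

1.149


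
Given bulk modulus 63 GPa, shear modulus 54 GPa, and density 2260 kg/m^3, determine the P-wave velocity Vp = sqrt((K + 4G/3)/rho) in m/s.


First compute the effective modulus:
K + 4G/3 = 63e9 + 4*54e9/3 = 135000000000.0 Pa
Then divide by density:
135000000000.0 / 2260 = 59734513.2743 Pa/(kg/m^3)
Take the square root:
Vp = sqrt(59734513.2743) = 7728.81 m/s

7728.81


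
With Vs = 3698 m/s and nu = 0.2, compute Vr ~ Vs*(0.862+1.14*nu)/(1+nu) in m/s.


Numerator factor = 0.862 + 1.14*0.2 = 1.09
Denominator = 1 + 0.2 = 1.2
Vr = 3698 * 1.09 / 1.2 = 3359.02 m/s

3359.02


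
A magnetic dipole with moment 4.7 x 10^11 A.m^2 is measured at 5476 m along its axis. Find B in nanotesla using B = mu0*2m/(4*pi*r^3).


m = 4.7 x 10^11 = 470000000000 A.m^2
2m = 940000000000 A.m^2
r^3 = 5476^3 = 164206490176
B = (4pi*10^-7) * 940000000000 / (4*pi * 164206490176) * 1e9
= 1181238.83775 / 2063479612834.74 * 1e9
= 572.45 nT

572.45


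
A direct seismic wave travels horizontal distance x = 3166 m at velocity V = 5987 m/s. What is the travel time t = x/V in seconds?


t = x / V
= 3166 / 5987
= 0.5288 s

0.5288


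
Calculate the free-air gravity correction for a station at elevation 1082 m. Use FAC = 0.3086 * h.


FAC = 0.3086 * h
= 0.3086 * 1082
= 333.9052 mGal

333.9052


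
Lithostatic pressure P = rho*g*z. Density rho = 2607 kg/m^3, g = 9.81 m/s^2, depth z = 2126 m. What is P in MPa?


P = rho * g * z / 1e6
= 2607 * 9.81 * 2126 / 1e6
= 54371748.42 / 1e6
= 54.3717 MPa

54.3717


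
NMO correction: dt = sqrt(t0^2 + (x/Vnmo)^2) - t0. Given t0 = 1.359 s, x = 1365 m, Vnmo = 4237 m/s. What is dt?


x/Vnmo = 1365/4237 = 0.322162
(x/Vnmo)^2 = 0.103788
t0^2 = 1.846881
sqrt(1.846881 + 0.103788) = 1.396664
dt = 1.396664 - 1.359 = 0.037664

0.037664


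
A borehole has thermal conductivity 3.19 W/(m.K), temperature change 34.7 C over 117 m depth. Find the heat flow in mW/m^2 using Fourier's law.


q = k * dT / dz * 1000
= 3.19 * 34.7 / 117 * 1000
= 0.946094 * 1000
= 946.094 mW/m^2

946.094


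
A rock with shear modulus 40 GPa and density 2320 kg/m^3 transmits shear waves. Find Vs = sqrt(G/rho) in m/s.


Convert G to Pa: G = 40e9 Pa
Compute G/rho = 40e9 / 2320 = 17241379.3103
Vs = sqrt(17241379.3103) = 4152.27 m/s

4152.27


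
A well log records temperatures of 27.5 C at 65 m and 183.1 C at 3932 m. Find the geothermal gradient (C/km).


dT = 183.1 - 27.5 = 155.6 C
dz = 3932 - 65 = 3867 m
gradient = dT/dz * 1000 = 155.6/3867 * 1000 = 40.2379 C/km

40.2379


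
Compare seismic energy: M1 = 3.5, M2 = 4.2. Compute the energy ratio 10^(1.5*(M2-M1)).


M2 - M1 = 4.2 - 3.5 = 0.7
1.5 * 0.7 = 1.05
ratio = 10^1.05 = 11.22

11.22


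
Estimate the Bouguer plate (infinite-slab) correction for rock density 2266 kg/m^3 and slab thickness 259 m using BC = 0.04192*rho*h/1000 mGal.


BC = 0.04192 * rho * h / 1000
= 0.04192 * 2266 * 259 / 1000
= 24.6026 mGal

24.6026


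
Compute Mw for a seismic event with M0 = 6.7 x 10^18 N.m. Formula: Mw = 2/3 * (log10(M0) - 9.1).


log10(M0) = log10(6.7 x 10^18) = 18.8261
Mw = 2/3 * (18.8261 - 9.1)
= 2/3 * 9.7261
= 6.48

6.48


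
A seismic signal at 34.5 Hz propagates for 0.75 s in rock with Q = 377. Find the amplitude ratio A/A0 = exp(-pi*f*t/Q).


pi*f*t/Q = pi*34.5*0.75/377 = 0.21562
A/A0 = exp(-0.21562) = 0.806042

0.806042


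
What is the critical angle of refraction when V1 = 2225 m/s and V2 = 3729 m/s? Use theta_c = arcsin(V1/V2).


V1/V2 = 2225/3729 = 0.596675
theta_c = arcsin(0.596675) = 36.6321 degrees

36.6321


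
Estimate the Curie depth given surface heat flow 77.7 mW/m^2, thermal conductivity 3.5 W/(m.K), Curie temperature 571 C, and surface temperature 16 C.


T_Curie - T_surf = 571 - 16 = 555 C
Convert q to W/m^2: 77.7 mW/m^2 = 0.0777 W/m^2
d = 555 * 3.5 / 0.0777 = 25000.0 m

25000.0


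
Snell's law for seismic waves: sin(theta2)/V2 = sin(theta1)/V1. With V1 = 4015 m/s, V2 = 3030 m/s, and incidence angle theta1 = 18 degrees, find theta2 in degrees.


sin(theta1) = sin(18 deg) = 0.309017
sin(theta2) = V2/V1 * sin(theta1) = 3030/4015 * 0.309017 = 0.233206
theta2 = arcsin(0.233206) = 13.4859 degrees

13.4859


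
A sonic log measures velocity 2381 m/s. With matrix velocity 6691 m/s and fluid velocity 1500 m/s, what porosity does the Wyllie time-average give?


1/V - 1/Vm = 1/2381 - 1/6691 = 0.00027054
1/Vf - 1/Vm = 1/1500 - 1/6691 = 0.00051721
phi = 0.00027054 / 0.00051721 = 0.5231

0.5231


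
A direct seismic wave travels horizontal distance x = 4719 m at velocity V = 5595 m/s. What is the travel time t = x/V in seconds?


t = x / V
= 4719 / 5595
= 0.8434 s

0.8434


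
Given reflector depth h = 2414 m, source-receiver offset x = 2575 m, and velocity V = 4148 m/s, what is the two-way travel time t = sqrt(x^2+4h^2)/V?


x^2 + 4h^2 = 2575^2 + 4*2414^2 = 6630625 + 23309584 = 29940209
sqrt(29940209) = 5471.7647
t = 5471.7647 / 4148 = 1.3191 s

1.3191


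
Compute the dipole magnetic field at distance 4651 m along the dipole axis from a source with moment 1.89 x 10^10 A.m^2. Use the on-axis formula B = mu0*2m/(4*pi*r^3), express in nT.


m = 1.89 x 10^10 = 18900000000 A.m^2
2m = 37800000000 A.m^2
r^3 = 4651^3 = 100609506451
B = (4pi*10^-7) * 37800000000 / (4*pi * 100609506451) * 1e9
= 47500.880922 / 1264296345391.03 * 1e9
= 37.571 nT

37.571


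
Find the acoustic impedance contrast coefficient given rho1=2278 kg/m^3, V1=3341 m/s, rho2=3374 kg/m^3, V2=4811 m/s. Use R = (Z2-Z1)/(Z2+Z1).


Z1 = 2278 * 3341 = 7610798
Z2 = 3374 * 4811 = 16232314
R = (16232314 - 7610798) / (16232314 + 7610798) = 8621516 / 23843112 = 0.3616

0.3616


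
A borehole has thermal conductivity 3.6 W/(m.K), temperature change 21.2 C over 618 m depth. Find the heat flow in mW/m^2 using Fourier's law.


q = k * dT / dz * 1000
= 3.6 * 21.2 / 618 * 1000
= 0.123495 * 1000
= 123.4951 mW/m^2

123.4951


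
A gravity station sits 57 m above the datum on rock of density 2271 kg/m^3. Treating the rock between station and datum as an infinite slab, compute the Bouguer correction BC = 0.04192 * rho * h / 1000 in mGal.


BC = 0.04192 * rho * h / 1000
= 0.04192 * 2271 * 57 / 1000
= 5.4264 mGal

5.4264


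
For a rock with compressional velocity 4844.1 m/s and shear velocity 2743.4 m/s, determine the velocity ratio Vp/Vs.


Vp/Vs = 4844.1 / 2743.4
= 1.7657

1.7657


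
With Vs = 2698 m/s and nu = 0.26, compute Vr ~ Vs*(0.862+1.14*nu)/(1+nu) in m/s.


Numerator factor = 0.862 + 1.14*0.26 = 1.1584
Denominator = 1 + 0.26 = 1.26
Vr = 2698 * 1.1584 / 1.26 = 2480.45 m/s

2480.45


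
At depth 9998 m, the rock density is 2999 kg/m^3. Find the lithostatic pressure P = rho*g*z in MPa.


P = rho * g * z / 1e6
= 2999 * 9.81 * 9998 / 1e6
= 294143059.62 / 1e6
= 294.1431 MPa

294.1431


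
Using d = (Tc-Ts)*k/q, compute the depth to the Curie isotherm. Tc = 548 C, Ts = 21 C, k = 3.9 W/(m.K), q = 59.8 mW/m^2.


T_Curie - T_surf = 548 - 21 = 527 C
Convert q to W/m^2: 59.8 mW/m^2 = 0.0598 W/m^2
d = 527 * 3.9 / 0.0598 = 34369.57 m

34369.57
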